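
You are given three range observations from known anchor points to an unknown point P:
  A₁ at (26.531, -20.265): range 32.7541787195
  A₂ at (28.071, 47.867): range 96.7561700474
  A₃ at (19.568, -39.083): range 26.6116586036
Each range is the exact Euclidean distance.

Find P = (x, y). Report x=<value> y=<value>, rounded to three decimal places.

eq1: (x − 26.531)² + (y + 20.265)² = 32.7541787195²
eq2: (x − 28.071)² + (y − 47.867)² = 96.7561700474²
eq3: (x − 19.568)² + (y + 39.083)² = 26.6116586036²
eq2−eq1, eq2−eq3 (x²,y² cancel):
  -3.080·x − 136.264·y = 6324.253675
  -17.006·x − 173.900·y = 7484.732852
det = -3.080·-173.900 − -136.264·-17.006 = -1781.693584
x = (6324.253675·-173.900 − -136.264·7484.732852) / -1781.693584 = 44.838281
y = (-3.080·7484.732852 − 6324.253675·-17.006) / -1781.693584 = -47.425260

x=44.838 y=-47.425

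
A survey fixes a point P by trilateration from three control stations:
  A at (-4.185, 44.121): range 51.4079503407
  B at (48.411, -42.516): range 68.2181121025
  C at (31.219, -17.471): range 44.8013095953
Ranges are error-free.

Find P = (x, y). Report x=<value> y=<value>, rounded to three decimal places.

eq1: (x + 4.185)² + (y − 44.121)² = 51.4079503407²
eq2: (x − 48.411)² + (y + 42.516)² = 68.2181121025²
eq3: (x − 31.219)² + (y + 17.471)² = 44.8013095953²
eq3−eq2, eq3−eq1 (x²,y² cancel):
  34.384·x − 50.090·y = 224.819898
  -70.808·x + 123.184·y = 48.695047
det = 34.384·123.184 − -50.090·-70.808 = 688.785936
x = (224.819898·123.184 − -50.090·48.695047) / 688.785936 = 43.748497
y = (34.384·48.695047 − 224.819898·-70.808) / 688.785936 = 25.542592

x=43.748 y=25.543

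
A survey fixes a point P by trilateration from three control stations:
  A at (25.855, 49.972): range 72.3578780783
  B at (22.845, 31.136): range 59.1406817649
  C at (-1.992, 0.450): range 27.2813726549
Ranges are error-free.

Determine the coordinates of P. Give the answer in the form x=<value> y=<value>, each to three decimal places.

x=-29.157 y=2.968

eq1: (x − 25.855)² + (y − 49.972)² = 72.3578780783²
eq2: (x − 22.845)² + (y − 31.136)² = 59.1406817649²
eq3: (x + 1.992)² + (y − 0.450)² = 27.2813726549²
eq3−eq2, eq3−eq1 (x²,y² cancel):
  49.674·x + 61.372·y = -1266.172989
  55.694·x + 99.044·y = -1329.877981
det = 49.674·99.044 − 61.372·55.694 = 1501.859488
x = (-1266.172989·99.044 − 61.372·-1329.877981) / 1501.859488 = -29.156899
y = (49.674·-1329.877981 − -1266.172989·55.694) / 1501.859488 = 2.968240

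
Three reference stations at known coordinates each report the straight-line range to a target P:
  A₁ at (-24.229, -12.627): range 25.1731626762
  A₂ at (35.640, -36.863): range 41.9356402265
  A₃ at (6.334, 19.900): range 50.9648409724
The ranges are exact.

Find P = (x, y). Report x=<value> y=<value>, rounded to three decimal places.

eq1: (x + 24.229)² + (y + 12.627)² = 25.1731626762²
eq2: (x − 35.640)² + (y + 36.863)² = 41.9356402265²
eq3: (x − 6.334)² + (y − 19.900)² = 50.9648409724²
eq3−eq1, eq3−eq2 (x²,y² cancel):
  -61.126·x − 65.054·y = 2274.082910
  58.612·x − 113.526·y = 3031.777907
det = -61.126·-113.526 − -65.054·58.612 = 10752.335324
x = (2274.082910·-113.526 − -65.054·3031.777907) / 10752.335324 = -5.667444
y = (-61.126·3031.777907 − 2274.082910·58.612) / 10752.335324 = -29.631610

x=-5.667 y=-29.632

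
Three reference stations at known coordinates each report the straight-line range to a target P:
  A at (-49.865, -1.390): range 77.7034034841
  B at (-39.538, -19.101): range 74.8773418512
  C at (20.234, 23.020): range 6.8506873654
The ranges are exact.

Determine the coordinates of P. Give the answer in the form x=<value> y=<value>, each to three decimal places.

eq1: (x + 49.865)² + (y + 1.390)² = 77.7034034841²
eq2: (x + 39.538)² + (y + 19.101)² = 74.8773418512²
eq3: (x − 20.234)² + (y − 23.020)² = 6.8506873654²
eq1−eq2, eq1−eq3 (x²,y² cancel):
  20.654·x − 35.422·y = -129.146090
  140.198·x + 48.820·y = 4441.771827
det = 20.654·48.820 − -35.422·140.198 = 5974.421836
x = (-129.146090·48.820 − -35.422·4441.771827) / 5974.421836 = 25.279690
y = (20.654·4441.771827 − -129.146090·140.198) / 5974.421836 = 18.386110

x=25.280 y=18.386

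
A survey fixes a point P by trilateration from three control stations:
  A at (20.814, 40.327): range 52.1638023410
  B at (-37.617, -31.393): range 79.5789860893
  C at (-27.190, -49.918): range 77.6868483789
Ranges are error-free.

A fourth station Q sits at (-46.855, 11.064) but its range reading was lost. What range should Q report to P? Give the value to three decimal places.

87.762

eq1: (x − 20.814)² + (y − 40.327)² = 52.1638023410²
eq2: (x + 37.617)² + (y + 31.393)² = 79.5789860893²
eq3: (x + 27.190)² + (y + 49.918)² = 77.6868483789²
eq1−eq2, eq1−eq3 (x²,y² cancel):
  -116.862·x − 143.440·y = -3270.683139
  -96.008·x − 180.490·y = -2142.570837
det = -116.862·-180.490 − -143.440·-96.008 = 7321.034860
x = (-3270.683139·-180.490 − -143.440·-2142.570837) / 7321.034860 = 38.655087
y = (-116.862·-2142.570837 − -3270.683139·-96.008) / 7321.034860 = -8.690934
|P − Q| = √((38.655087 − -46.855)² + (-8.690934 − 11.064)²) = 87.762363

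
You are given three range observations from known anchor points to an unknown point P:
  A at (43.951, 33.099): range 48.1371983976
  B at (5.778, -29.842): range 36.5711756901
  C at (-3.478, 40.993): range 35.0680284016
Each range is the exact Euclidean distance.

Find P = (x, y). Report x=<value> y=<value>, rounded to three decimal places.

x=3.717 y=6.671

eq1: (x − 43.951)² + (y − 33.099)² = 48.1371983976²
eq2: (x − 5.778)² + (y + 29.842)² = 36.5711756901²
eq3: (x + 3.478)² + (y − 40.993)² = 35.0680284016²
eq2−eq1, eq2−eq3 (x²,y² cancel):
  76.346·x + 125.882·y = 1123.564976
  -18.512·x + 141.670·y = 876.276560
det = 76.346·141.670 − 125.882·-18.512 = 13146.265404
x = (1123.564976·141.670 − 125.882·876.276560) / 13146.265404 = 3.717254
y = (76.346·876.276560 − 1123.564976·-18.512) / 13146.265404 = 6.671069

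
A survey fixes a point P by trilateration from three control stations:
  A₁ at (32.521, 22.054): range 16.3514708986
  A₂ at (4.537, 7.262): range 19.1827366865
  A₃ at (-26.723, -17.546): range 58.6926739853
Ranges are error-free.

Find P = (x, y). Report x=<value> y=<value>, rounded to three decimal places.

x=16.176 y=22.510

eq1: (x − 32.521)² + (y − 22.054)² = 16.3514708986²
eq2: (x − 4.537)² + (y − 7.262)² = 19.1827366865²
eq3: (x + 26.723)² + (y + 17.546)² = 58.6926739853²
eq2−eq3, eq2−eq1 (x²,y² cancel):
  -62.520·x − 49.616·y = -2128.192761
  55.968·x + 29.584·y = 1571.280130
det = -62.520·29.584 − -49.616·55.968 = 927.316608
x = (-2128.192761·29.584 − -49.616·1571.280130) / 927.316608 = 16.175900
y = (-62.520·1571.280130 − -2128.192761·55.968) / 927.316608 = 22.510390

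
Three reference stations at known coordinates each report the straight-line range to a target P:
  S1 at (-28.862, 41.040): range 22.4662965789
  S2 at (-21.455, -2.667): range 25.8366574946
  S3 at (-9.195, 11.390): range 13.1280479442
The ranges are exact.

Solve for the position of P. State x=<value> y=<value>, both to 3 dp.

x=-16.036 y=22.595

eq1: (x + 28.862)² + (y − 41.040)² = 22.4662965789²
eq2: (x + 21.455)² + (y + 2.667)² = 25.8366574946²
eq3: (x + 9.195)² + (y − 11.390)² = 13.1280479442²
eq3−eq1, eq3−eq2 (x²,y² cancel):
  -39.334·x + 59.300·y = 1970.627680
  -24.520·x − 28.114·y = -242.037439
det = -39.334·-28.114 − 59.300·-24.520 = 2559.872076
x = (1970.627680·-28.114 − 59.300·-242.037439) / 2559.872076 = -16.035726
y = (-39.334·-242.037439 − 1970.627680·-24.520) / 2559.872076 = 22.594915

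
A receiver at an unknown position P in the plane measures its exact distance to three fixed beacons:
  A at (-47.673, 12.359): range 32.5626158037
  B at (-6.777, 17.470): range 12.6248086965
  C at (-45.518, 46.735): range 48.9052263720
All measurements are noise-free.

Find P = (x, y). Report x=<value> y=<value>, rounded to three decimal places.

x=-15.374 y=8.225

eq1: (x + 47.673)² + (y − 12.359)² = 32.5626158037²
eq2: (x + 6.777)² + (y − 17.470)² = 12.6248086965²
eq3: (x + 45.518)² + (y − 46.735)² = 48.9052263720²
eq1−eq2, eq1−eq3 (x²,y² cancel):
  81.792·x + 10.222·y = -1173.393028
  4.310·x + 68.752·y = 499.191520
det = 81.792·68.752 − 10.222·4.310 = 5579.306764
x = (-1173.393028·68.752 − 10.222·499.191520) / 5579.306764 = -15.373927
y = (81.792·499.191520 − -1173.393028·4.310) / 5579.306764 = 8.224534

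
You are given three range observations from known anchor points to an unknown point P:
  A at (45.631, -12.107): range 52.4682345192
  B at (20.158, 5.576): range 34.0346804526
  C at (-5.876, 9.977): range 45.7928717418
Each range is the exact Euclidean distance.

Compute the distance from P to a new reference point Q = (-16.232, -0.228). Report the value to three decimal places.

eq1: (x − 45.631)² + (y + 12.107)² = 52.4682345192²
eq2: (x − 20.158)² + (y − 5.576)² = 34.0346804526²
eq3: (x + 5.876)² + (y − 9.977)² = 45.7928717418²
eq2−eq3, eq2−eq1 (x²,y² cancel):
  -52.068·x + 8.802·y = -1241.996464
  50.946·x − 35.366·y = 196.774710
det = -52.068·-35.366 − 8.802·50.946 = 1393.010196
x = (-1241.996464·-35.366 − 8.802·196.774710) / 1393.010196 = 30.288677
y = (-52.068·196.774710 − -1241.996464·50.946) / 1393.010196 = 38.067981
|P − Q| = √((30.288677 − -16.232)² + (38.067981 − -0.228)²) = 60.255751

60.256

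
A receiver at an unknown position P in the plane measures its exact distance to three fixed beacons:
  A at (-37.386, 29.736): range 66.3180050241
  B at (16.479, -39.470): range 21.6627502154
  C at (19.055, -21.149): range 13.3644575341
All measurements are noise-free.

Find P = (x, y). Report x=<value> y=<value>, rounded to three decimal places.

x=5.699 y=-20.680

eq1: (x + 37.386)² + (y − 29.736)² = 66.3180050241²
eq2: (x − 16.479)² + (y + 39.470)² = 21.6627502154²
eq3: (x − 19.055)² + (y + 21.149)² = 13.3644575341²
eq1−eq2, eq1−eq3 (x²,y² cancel):
  107.730·x − 138.412·y = 3476.298692
  112.882·x − 101.770·y = 2747.899599
det = 107.730·-101.770 − -138.412·112.882 = 4660.541284
x = (3476.298692·-101.770 − -138.412·2747.899599) / 4660.541284 = 5.698772
y = (107.730·2747.899599 − 3476.298692·112.882) / 4660.541284 = -20.680071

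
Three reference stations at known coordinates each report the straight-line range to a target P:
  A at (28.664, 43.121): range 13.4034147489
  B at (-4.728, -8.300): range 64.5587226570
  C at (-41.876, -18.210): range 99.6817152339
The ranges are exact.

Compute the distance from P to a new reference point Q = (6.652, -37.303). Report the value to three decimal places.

82.197

eq1: (x − 28.664)² + (y − 43.121)² = 13.4034147489²
eq2: (x + 4.728)² + (y + 8.300)² = 64.5587226570²
eq3: (x + 41.876)² + (y + 18.210)² = 99.6817152339²
eq2−eq1, eq2−eq3 (x²,y² cancel):
  66.784·x + 102.842·y = 6577.978697
  -74.296·x − 19.820·y = -3774.656189
det = 66.784·-19.820 − 102.842·-74.296 = 6317.090352
x = (6577.978697·-19.820 − 102.842·-3774.656189) / 6317.090352 = 40.812722
y = (66.784·-3774.656189 − 6577.978697·-74.296) / 6317.090352 = 37.458838
|P − Q| = √((40.812722 − 6.652)² + (37.458838 − -37.303)²) = 82.196639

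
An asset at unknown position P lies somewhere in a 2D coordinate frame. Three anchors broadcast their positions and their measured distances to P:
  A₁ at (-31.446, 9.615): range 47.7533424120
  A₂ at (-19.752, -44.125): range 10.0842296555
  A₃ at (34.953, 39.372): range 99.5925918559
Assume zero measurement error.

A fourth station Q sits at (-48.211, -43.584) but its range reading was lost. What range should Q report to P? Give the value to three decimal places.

21.201

eq1: (x + 31.446)² + (y − 9.615)² = 47.7533424120²
eq2: (x + 19.752)² + (y + 44.125)² = 10.0842296555²
eq3: (x − 34.953)² + (y − 39.372)² = 99.5925918559²
eq1−eq3, eq1−eq2 (x²,y² cancel):
  132.798·x + 59.514·y = -5947.735189
  23.388·x − 107.480·y = 3434.548012
det = 132.798·-107.480 − 59.514·23.388 = -15665.042472
x = (-5947.735189·-107.480 − 59.514·3434.548012) / -15665.042472 = -27.759828
y = (132.798·3434.548012 − -5947.735189·23.388) / -15665.042472 = -37.995859
|P − Q| = √((-27.759828 − -48.211)² + (-37.995859 − -43.584)²) = 21.200890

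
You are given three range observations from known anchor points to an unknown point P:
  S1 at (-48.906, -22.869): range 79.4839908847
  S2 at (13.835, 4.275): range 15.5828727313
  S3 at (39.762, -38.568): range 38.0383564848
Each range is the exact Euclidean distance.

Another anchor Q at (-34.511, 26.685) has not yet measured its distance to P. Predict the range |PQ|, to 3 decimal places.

eq1: (x + 48.906)² + (y + 22.869)² = 79.4839908847²
eq2: (x − 13.835)² + (y − 4.275)² = 15.5828727313²
eq3: (x − 39.762)² + (y + 38.568)² = 38.0383564848²
eq1−eq2, eq1−eq3 (x²,y² cancel):
  125.482·x + 54.288·y = 3369.773737
  177.336·x − 31.398·y = 5024.507514
det = 125.482·-31.398 − 54.288·177.336 = -13567.100604
x = (3369.773737·-31.398 − 54.288·5024.507514) / -13567.100604 = 27.903871
y = (125.482·5024.507514 − 3369.773737·177.336) / -13567.100604 = -2.425209
|P − Q| = √((27.903871 − -34.511)² + (-2.425209 − 26.685)²) = 68.869589

68.870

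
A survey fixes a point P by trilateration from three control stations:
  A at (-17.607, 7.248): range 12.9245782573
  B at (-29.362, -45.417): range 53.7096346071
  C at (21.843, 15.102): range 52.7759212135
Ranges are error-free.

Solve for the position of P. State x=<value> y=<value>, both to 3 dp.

x=-30.490 y=8.281

eq1: (x + 17.607)² + (y − 7.248)² = 12.9245782573²
eq2: (x + 29.362)² + (y + 45.417)² = 53.7096346071²
eq3: (x − 21.843)² + (y − 15.102)² = 52.7759212135²
eq3−eq1, eq3−eq2 (x²,y² cancel):
  -78.900·x − 15.708·y = 2275.606037
  -102.410·x − 121.038·y = 2120.216890
det = -78.900·-121.038 − -15.708·-102.410 = 7941.241920
x = (2275.606037·-121.038 − -15.708·2120.216890) / 7941.241920 = -30.490248
y = (-78.900·2120.216890 − 2275.606037·-102.410) / 7941.241920 = 8.280783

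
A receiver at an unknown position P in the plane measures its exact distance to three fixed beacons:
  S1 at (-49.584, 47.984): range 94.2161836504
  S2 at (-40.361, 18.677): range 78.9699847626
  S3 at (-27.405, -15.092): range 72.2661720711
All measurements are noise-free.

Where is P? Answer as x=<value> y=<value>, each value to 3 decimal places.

x=38.501 y=14.552

eq1: (x + 49.584)² + (y − 47.984)² = 94.2161836504²
eq2: (x + 40.361)² + (y − 18.677)² = 78.9699847626²
eq3: (x + 27.405)² + (y + 15.092)² = 72.2661720711²
eq2−eq3, eq2−eq1 (x²,y² cancel):
  25.912·x − 67.538·y = 14.820707
  -18.446·x + 58.614·y = 142.765894
det = 25.912·58.614 − -67.538·-18.446 = 273.000020
x = (14.820707·58.614 − -67.538·142.765894) / 273.000020 = 38.501183
y = (25.912·142.765894 − 14.820707·-18.446) / 273.000020 = 14.552133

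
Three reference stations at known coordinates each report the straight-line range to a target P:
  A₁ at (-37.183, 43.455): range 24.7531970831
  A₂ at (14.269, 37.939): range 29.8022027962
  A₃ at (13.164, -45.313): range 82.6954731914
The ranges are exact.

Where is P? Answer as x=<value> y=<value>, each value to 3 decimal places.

x=-15.020 y=32.432

eq1: (x + 37.183)² + (y − 43.455)² = 24.7531970831²
eq2: (x − 14.269)² + (y − 37.939)² = 29.8022027962²
eq3: (x − 13.164)² + (y + 45.313)² = 82.6954731914²
eq3−eq1, eq3−eq2 (x²,y² cancel):
  -100.694·x + 177.536·y = 7270.174170
  2.210·x + 166.504·y = 5366.783212
det = -100.694·166.504 − 177.536·2.210 = -17158.308336
x = (7270.174170·166.504 − 177.536·5366.783212) / -17158.308336 = -15.019887
y = (-100.694·5366.783212 − 7270.174170·2.210) / -17158.308336 = 32.431516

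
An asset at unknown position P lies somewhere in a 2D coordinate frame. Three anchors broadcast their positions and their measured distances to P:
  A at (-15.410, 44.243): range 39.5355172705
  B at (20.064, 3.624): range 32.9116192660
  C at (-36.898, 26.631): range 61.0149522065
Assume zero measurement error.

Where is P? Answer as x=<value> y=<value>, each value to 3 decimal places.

x=23.334 y=36.373

eq1: (x + 15.410)² + (y − 44.243)² = 39.5355172705²
eq2: (x − 20.064)² + (y − 3.624)² = 32.9116192660²
eq3: (x + 36.898)² + (y − 26.631)² = 61.0149522065²
eq2−eq3, eq2−eq1 (x²,y² cancel):
  -113.924·x + 46.014·y = -984.674617
  -70.948·x + 81.238·y = 1299.331234
det = -113.924·81.238 − 46.014·-70.948 = -5990.356640
x = (-984.674617·81.238 − 46.014·1299.331234) / -5990.356640 = 23.334241
y = (-113.924·1299.331234 − -984.674617·-70.948) / -5990.356640 = 36.372744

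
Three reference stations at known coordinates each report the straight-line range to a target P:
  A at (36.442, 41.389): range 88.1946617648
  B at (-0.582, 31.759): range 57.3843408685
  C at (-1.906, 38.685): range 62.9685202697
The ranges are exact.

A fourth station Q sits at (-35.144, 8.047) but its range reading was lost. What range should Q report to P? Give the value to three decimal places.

27.383

eq1: (x − 36.442)² + (y − 41.389)² = 88.1946617648²
eq2: (x + 0.582)² + (y − 31.759)² = 57.3843408685²
eq3: (x + 1.906)² + (y − 38.685)² = 62.9685202697²
eq1−eq3, eq1−eq2 (x²,y² cancel):
  -76.696·x − 5.408·y = 2272.357195
  -74.048·x − 19.260·y = 2453.239907
det = -76.696·-19.260 − -5.408·-74.048 = 1076.713376
x = (2272.357195·-19.260 − -5.408·2453.239907) / 1076.713376 = -28.325531
y = (-76.696·2453.239907 − 2272.357195·-74.048) / 1076.713376 = -18.473052
|P − Q| = √((-28.325531 − -35.144)² + (-18.473052 − 8.047)²) = 27.382562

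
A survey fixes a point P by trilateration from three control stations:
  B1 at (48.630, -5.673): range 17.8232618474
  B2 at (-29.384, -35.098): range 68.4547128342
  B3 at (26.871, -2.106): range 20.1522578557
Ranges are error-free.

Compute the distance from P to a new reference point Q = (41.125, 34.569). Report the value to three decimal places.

eq1: (x − 48.630)² + (y + 5.673)² = 17.8232618474²
eq2: (x + 29.384)² + (y + 35.098)² = 68.4547128342²
eq3: (x − 26.871)² + (y + 2.106)² = 20.1522578557²
eq1−eq3, eq1−eq2 (x²,y² cancel):
  -43.518·x + 7.134·y = -1759.018786
  -156.028·x − 58.850·y = -4670.149815
det = -43.518·-58.850 − 7.134·-156.028 = 3674.138052
x = (-1759.018786·-58.850 − 7.134·-4670.149815) / 3674.138052 = 37.242777
y = (-43.518·-4670.149815 − -1759.018786·-156.028) / 3674.138052 = -19.384303
|P − Q| = √((37.242777 − 41.125)² + (-19.384303 − 34.569)²) = 54.092795

54.093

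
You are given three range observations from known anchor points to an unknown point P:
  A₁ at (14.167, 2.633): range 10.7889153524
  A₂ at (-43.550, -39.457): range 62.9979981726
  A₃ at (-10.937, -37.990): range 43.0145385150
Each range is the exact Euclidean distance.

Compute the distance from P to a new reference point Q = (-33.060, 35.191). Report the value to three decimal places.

48.905

eq1: (x − 14.167)² + (y − 2.633)² = 10.7889153524²
eq2: (x + 43.550)² + (y + 39.457)² = 62.9979981726²
eq3: (x + 10.937)² + (y + 37.990)² = 43.0145385150²
eq1−eq3, eq1−eq2 (x²,y² cancel):
  -50.208·x − 81.246·y = -378.628338
  -115.434·x − 84.180·y = -606.526308
det = -50.208·-84.180 − -81.246·-115.434 = -5152.041324
x = (-378.628338·-84.180 − -81.246·-606.526308) / -5152.041324 = 3.378254
y = (-50.208·-606.526308 − -378.628338·-115.434) / -5152.041324 = 2.572594
|P − Q| = √((3.378254 − -33.060)² + (2.572594 − 35.191)²) = 48.905079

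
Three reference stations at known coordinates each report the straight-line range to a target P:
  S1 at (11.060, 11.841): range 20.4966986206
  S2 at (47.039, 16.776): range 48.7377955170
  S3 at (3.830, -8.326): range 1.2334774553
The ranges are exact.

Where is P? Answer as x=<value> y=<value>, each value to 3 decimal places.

eq1: (x − 11.060)² + (y − 11.841)² = 20.4966986206²
eq2: (x − 47.039)² + (y − 16.776)² = 48.7377955170²
eq3: (x − 3.830)² + (y + 8.326)² = 1.2334774553²
eq3−eq1, eq3−eq2 (x²,y² cancel):
  14.460·x + 40.334·y = -240.051483
  86.418·x + 50.204·y = 36.259276
det = 14.460·50.204 − 40.334·86.418 = -2759.633772
x = (-240.051483·50.204 − 40.334·36.259276) / -2759.633772 = 4.897036
y = (14.460·36.259276 − -240.051483·86.418) / -2759.633772 = -7.707210

x=4.897 y=-7.707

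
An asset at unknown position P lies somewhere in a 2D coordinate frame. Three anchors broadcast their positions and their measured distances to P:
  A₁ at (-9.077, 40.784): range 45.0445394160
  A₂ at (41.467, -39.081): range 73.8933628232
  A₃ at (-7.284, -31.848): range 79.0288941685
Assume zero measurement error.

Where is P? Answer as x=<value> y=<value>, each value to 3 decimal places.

x=35.537 y=34.574

eq1: (x + 9.077)² + (y − 40.784)² = 45.0445394160²
eq2: (x − 41.467)² + (y + 39.081)² = 73.8933628232²
eq3: (x + 7.284)² + (y + 31.848)² = 79.0288941685²
eq2−eq1, eq2−eq3 (x²,y² cancel):
  -101.088·x + 159.730·y = 1930.108473
  -97.502·x + 14.466·y = -2964.821934
det = -101.088·14.466 − 159.730·-97.502 = 14111.655452
x = (1930.108473·14.466 − 159.730·-2964.821934) / 14111.655452 = 35.537429
y = (-101.088·-2964.821934 − 1930.108473·-97.502) / 14111.655452 = 34.574069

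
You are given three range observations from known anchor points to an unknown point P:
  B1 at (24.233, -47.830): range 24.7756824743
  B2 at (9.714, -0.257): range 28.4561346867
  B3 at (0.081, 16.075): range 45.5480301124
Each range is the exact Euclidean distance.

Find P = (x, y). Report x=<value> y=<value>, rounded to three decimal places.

x=8.504 y=-28.687

eq1: (x − 24.233)² + (y + 47.830)² = 24.7756824743²
eq2: (x − 9.714)² + (y + 0.257)² = 28.4561346867²
eq3: (x − 0.081)² + (y − 16.075)² = 45.5480301124²
eq2−eq1, eq2−eq3 (x²,y² cancel):
  29.038·x − 95.146·y = 2976.436503
  -19.266·x + 32.664·y = -1100.887105
det = 29.038·32.664 − -95.146·-19.266 = -884.585604
x = (2976.436503·32.664 − -95.146·-1100.887105) / -884.585604 = 8.504188
y = (29.038·-1100.887105 − 2976.436503·-19.266) / -884.585604 = -28.687406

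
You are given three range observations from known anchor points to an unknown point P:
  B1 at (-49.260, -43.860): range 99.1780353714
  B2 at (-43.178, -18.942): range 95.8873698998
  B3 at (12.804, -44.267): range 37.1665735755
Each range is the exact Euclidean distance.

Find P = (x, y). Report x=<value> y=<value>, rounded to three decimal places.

x=49.900 y=-41.982

eq1: (x + 49.260)² + (y + 43.860)² = 99.1780353714²
eq2: (x + 43.178)² + (y + 18.942)² = 95.8873698998²
eq3: (x − 12.804)² + (y + 44.267)² = 37.1665735755²
eq2−eq1, eq2−eq3 (x²,y² cancel):
  -12.164·x − 49.836·y = 1485.213158
  111.964·x − 50.650·y = 7713.404172
det = -12.164·-50.650 − -49.836·111.964 = 6195.944504
x = (1485.213158·-50.650 − -49.836·7713.404172) / 6195.944504 = 49.900247
y = (-12.164·7713.404172 − 1485.213158·111.964) / 6195.944504 = -41.981695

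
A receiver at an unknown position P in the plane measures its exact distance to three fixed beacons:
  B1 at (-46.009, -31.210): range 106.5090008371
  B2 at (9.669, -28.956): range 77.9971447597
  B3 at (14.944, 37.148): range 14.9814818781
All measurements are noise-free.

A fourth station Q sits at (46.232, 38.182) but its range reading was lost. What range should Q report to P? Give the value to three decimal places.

eq1: (x + 46.009)² + (y + 31.210)² = 106.5090008371²
eq2: (x − 9.669)² + (y + 28.956)² = 77.9971447597²
eq3: (x − 14.944)² + (y − 37.148)² = 14.9814818781²
eq2−eq3, eq2−eq1 (x²,y² cancel):
  10.550·x + 132.208·y = 6530.467334
  -111.356·x − 4.508·y = -3101.659985
det = 10.550·-4.508 − 132.208·-111.356 = 14674.594648
x = (6530.467334·-4.508 − 132.208·-3101.659985) / 14674.594648 = 25.937678
y = (10.550·-3101.659985 − 6530.467334·-111.356) / 14674.594648 = 47.325614
|P − Q| = √((25.937678 − 46.232)² + (47.325614 − 38.182)²) = 22.259047

22.259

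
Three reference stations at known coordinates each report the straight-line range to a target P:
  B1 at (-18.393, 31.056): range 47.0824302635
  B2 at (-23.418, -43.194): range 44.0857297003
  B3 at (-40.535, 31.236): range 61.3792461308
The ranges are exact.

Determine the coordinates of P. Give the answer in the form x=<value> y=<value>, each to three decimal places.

x=5.220 y=-9.677

eq1: (x + 18.393)² + (y − 31.056)² = 47.0824302635²
eq2: (x + 23.418)² + (y + 43.194)² = 44.0857297003²
eq3: (x + 40.535)² + (y − 31.236)² = 61.3792461308²
eq1−eq2, eq1−eq3 (x²,y² cancel):
  -10.050·x − 148.500·y = 1384.550451
  -44.284·x + 0.360·y = -234.660280
det = -10.050·0.360 − -148.500·-44.284 = -6579.792000
x = (1384.550451·0.360 − -148.500·-234.660280) / -6579.792000 = 5.220319
y = (-10.050·-234.660280 − 1384.550451·-44.284) / -6579.792000 = -9.676866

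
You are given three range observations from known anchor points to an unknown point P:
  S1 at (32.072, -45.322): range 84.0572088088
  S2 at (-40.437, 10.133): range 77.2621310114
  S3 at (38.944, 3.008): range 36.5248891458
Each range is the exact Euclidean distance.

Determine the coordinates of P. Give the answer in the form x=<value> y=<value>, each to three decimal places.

x=31.337 y=38.732

eq1: (x − 32.072)² + (y + 45.322)² = 84.0572088088²
eq2: (x + 40.437)² + (y − 10.133)² = 77.2621310114²
eq3: (x − 38.944)² + (y − 3.008)² = 36.5248891458²
eq3−eq2, eq3−eq1 (x²,y² cancel):
  -158.762·x + 14.250·y = -4423.223903
  -13.744·x − 96.660·y = -4174.533158
det = -158.762·-96.660 − 14.250·-13.744 = 15541.786920
x = (-4423.223903·-96.660 − 14.250·-4174.533158) / 15541.786920 = 31.337189
y = (-158.762·-4174.533158 − -4423.223903·-13.744) / 15541.786920 = 38.731997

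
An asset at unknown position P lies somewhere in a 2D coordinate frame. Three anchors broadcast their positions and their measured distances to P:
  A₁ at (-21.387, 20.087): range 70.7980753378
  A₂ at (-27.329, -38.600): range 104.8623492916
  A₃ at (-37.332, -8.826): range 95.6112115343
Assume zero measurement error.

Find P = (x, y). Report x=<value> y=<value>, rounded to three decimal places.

x=47.949 y=34.403

eq1: (x + 21.387)² + (y − 20.087)² = 70.7980753378²
eq2: (x + 27.329)² + (y + 38.600)² = 104.8623492916²
eq3: (x + 37.332)² + (y + 8.826)² = 95.6112115343²
eq3−eq1, eq3−eq2 (x²,y² cancel):
  31.890·x + 57.826·y = 3518.451138
  20.006·x − 59.548·y = -1089.350787
det = 31.890·-59.548 − 57.826·20.006 = -3055.852676
x = (3518.451138·-59.548 − 57.826·-1089.350787) / -3055.852676 = 47.948624
y = (31.890·-1089.350787 − 3518.451138·20.006) / -3055.852676 = 34.402683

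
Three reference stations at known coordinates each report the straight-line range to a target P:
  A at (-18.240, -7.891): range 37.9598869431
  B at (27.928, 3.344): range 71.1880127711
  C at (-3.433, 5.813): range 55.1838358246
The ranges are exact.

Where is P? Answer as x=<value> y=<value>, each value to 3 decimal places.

eq1: (x + 18.240)² + (y + 7.891)² = 37.9598869431²
eq2: (x − 27.928)² + (y − 3.344)² = 71.1880127711²
eq3: (x + 3.433)² + (y − 5.813)² = 55.1838358246²
eq2−eq3, eq2−eq1 (x²,y² cancel):
  -62.722·x + 4.938·y = 1276.898364
  -92.336·x − 22.470·y = 3230.590107
det = -62.722·-22.470 − 4.938·-92.336 = 1865.318508
x = (1276.898364·-22.470 − 4.938·3230.590107) / 1865.318508 = -23.934014
y = (-62.722·3230.590107 − 1276.898364·-92.336) / 1865.318508 = -45.421404

x=-23.934 y=-45.421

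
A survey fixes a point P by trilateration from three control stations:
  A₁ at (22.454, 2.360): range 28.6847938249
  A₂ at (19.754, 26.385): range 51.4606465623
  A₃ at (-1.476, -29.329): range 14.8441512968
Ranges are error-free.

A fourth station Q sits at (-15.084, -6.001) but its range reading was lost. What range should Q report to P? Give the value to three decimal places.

eq1: (x − 22.454)² + (y − 2.360)² = 28.6847938249²
eq2: (x − 19.754)² + (y − 26.385)² = 51.4606465623²
eq3: (x + 1.476)² + (y + 29.329)² = 14.8441512968²
eq1−eq2, eq1−eq3 (x²,y² cancel):
  -5.400·x + 48.050·y = -1248.743723
  -47.860·x − 63.378·y = 955.085670
det = -5.400·-63.378 − 48.050·-47.860 = 2641.914200
x = (-1248.743723·-63.378 − 48.050·955.085670) / 2641.914200 = 12.585955
y = (-5.400·955.085670 − -1248.743723·-47.860) / 2641.914200 = -24.573976
|P − Q| = √((12.585955 − -15.084)² + (-24.573976 − -6.001)²) = 33.325394

33.325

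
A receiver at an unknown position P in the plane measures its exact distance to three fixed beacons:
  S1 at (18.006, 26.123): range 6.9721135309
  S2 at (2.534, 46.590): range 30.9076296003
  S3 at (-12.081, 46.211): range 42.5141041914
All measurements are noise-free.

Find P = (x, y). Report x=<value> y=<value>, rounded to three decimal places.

x=24.928 y=25.288

eq1: (x − 18.006)² + (y − 26.123)² = 6.9721135309²
eq2: (x − 2.534)² + (y − 46.590)² = 30.9076296003²
eq3: (x + 12.081)² + (y − 46.211)² = 42.5141041914²
eq3−eq1, eq3−eq2 (x²,y² cancel):
  60.174·x − 40.176·y = 484.058771
  29.230·x + 0.758·y = 747.809662
det = 60.174·0.758 − -40.176·29.230 = 1219.956372
x = (484.058771·0.758 − -40.176·747.809662) / 1219.956372 = 24.927873
y = (60.174·747.809662 − 484.058771·29.230) / 1219.956372 = 25.287511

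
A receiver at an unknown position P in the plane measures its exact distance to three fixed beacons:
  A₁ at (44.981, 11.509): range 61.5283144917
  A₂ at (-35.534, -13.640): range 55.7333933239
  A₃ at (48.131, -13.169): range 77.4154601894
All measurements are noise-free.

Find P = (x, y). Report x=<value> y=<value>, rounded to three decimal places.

eq1: (x − 44.981)² + (y − 11.509)² = 61.5283144917²
eq2: (x + 35.534)² + (y + 13.640)² = 55.7333933239²
eq3: (x − 48.131)² + (y + 13.169)² = 77.4154601894²
eq2−eq3, eq2−eq1 (x²,y² cancel):
  167.330·x + 0.942·y = -1845.641379
  161.030·x + 50.298·y = 27.510333
det = 167.330·50.298 − 0.942·161.030 = 8264.674080
x = (-1845.641379·50.298 − 0.942·27.510333) / 8264.674080 = -11.235529
y = (167.330·27.510333 − -1845.641379·161.030) / 8264.674080 = 36.517706

x=-11.236 y=36.518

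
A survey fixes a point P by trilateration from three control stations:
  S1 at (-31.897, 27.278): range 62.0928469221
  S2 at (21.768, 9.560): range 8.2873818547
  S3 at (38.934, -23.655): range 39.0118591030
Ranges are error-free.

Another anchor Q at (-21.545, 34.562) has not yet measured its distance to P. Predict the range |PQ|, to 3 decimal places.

eq1: (x + 31.897)² + (y − 27.278)² = 62.0928469221²
eq2: (x − 21.768)² + (y − 9.560)² = 8.2873818547²
eq3: (x − 38.934)² + (y + 23.655)² = 39.0118591030²
eq3−eq2, eq3−eq1 (x²,y² cancel):
  -34.332·x + 66.430·y = -56.931504
  -141.662·x + 101.866·y = -2647.503976
det = -34.332·101.866 − 66.430·-141.662 = 5913.343148
x = (-56.931504·101.866 − 66.430·-2647.503976) / 5913.343148 = 28.761109
y = (-34.332·-2647.503976 − -56.931504·-141.662) / 5913.343148 = 14.007149
|P − Q| = √((28.761109 − -21.545)² + (14.007149 − 34.562)²) = 54.343413

54.343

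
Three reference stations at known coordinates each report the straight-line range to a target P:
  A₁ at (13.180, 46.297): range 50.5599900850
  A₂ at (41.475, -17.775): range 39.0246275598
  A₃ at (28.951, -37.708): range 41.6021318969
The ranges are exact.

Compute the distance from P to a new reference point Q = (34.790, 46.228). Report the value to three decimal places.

eq1: (x − 13.180)² + (y − 46.297)² = 50.5599900850²
eq2: (x − 41.475)² + (y + 17.775)² = 39.0246275598²
eq3: (x − 28.951)² + (y + 37.708)² = 41.6021318969²
eq1−eq3, eq1−eq2 (x²,y² cancel):
  31.542·x − 168.010·y = 768.504275
  56.590·x − 128.144·y = 752.392682
det = 31.542·-128.144 − -168.010·56.590 = 5465.767852
x = (768.504275·-128.144 − -168.010·752.392682) / 5465.767852 = 5.110038
y = (31.542·752.392682 − 768.504275·56.590) / 5465.767852 = -3.614805
|P − Q| = √((5.110038 − 34.790)² + (-3.614805 − 46.228)²) = 58.010390

58.010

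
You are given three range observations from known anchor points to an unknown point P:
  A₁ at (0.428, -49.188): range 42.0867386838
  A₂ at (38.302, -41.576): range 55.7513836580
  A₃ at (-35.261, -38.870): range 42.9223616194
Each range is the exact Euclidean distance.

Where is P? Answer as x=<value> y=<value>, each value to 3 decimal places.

x=-5.883 y=-7.577

eq1: (x − 0.428)² + (y + 49.188)² = 42.0867386838²
eq2: (x − 38.302)² + (y + 41.576)² = 55.7513836580²
eq3: (x + 35.261)² + (y + 38.870)² = 42.9223616194²
eq3−eq1, eq3−eq2 (x²,y² cancel):
  71.378·x − 20.636·y = -263.536939
  147.126·x − 5.412·y = -824.495694
det = 71.378·-5.412 − -20.636·147.126 = 2649.794400
x = (-263.536939·-5.412 − -20.636·-824.495694) / 2649.794400 = -5.882732
y = (71.378·-824.495694 − -263.536939·147.126) / 2649.794400 = -7.577085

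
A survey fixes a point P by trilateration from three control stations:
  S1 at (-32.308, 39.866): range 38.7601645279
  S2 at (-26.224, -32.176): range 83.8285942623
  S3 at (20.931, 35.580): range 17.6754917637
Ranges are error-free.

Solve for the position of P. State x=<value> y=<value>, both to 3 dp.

eq1: (x + 32.308)² + (y − 39.866)² = 38.7601645279²
eq2: (x + 26.224)² + (y + 32.176)² = 83.8285942623²
eq3: (x − 20.931)² + (y − 35.580)² = 17.6754917637²
eq1−eq3, eq1−eq2 (x²,y² cancel):
  106.478·x − 8.572·y = 260.865686
  12.168·x − 144.084·y = -6434.994530
det = 106.478·-144.084 − -8.572·12.168 = -15237.472056
x = (260.865686·-144.084 − -8.572·-6434.994530) / -15237.472056 = 6.086793
y = (106.478·-6434.994530 − 260.865686·12.168) / -15237.472056 = 45.175444

x=6.087 y=45.175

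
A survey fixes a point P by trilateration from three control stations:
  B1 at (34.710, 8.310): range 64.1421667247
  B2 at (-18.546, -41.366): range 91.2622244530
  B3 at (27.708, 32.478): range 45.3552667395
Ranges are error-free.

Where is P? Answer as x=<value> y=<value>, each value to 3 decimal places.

eq1: (x − 34.710)² + (y − 8.310)² = 64.1421667247²
eq2: (x + 18.546)² + (y + 41.366)² = 91.2622244530²
eq3: (x − 27.708)² + (y − 32.478)² = 45.3552667395²
eq3−eq1, eq3−eq2 (x²,y² cancel):
  14.004·x − 48.336·y = -2605.830879
  -92.508·x − 147.688·y = -6039.147067
det = 14.004·-147.688 − -48.336·-92.508 = -6539.689440
x = (-2605.830879·-147.688 − -48.336·-6039.147067) / -6539.689440 = -14.211950
y = (14.004·-6039.147067 − -2605.830879·-92.508) / -6539.689440 = 49.793254

x=-14.212 y=49.793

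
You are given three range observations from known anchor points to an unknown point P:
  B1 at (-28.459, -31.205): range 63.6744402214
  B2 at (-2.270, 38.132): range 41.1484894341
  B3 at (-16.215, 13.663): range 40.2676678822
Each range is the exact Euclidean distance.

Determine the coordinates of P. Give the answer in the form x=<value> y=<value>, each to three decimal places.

eq1: (x + 28.459)² + (y + 31.205)² = 63.6744402214²
eq2: (x + 2.270)² + (y − 38.132)² = 41.1484894341²
eq3: (x + 16.215)² + (y − 13.663)² = 40.2676678822²
eq3−eq2, eq3−eq1 (x²,y² cancel):
  27.890·x + 48.938·y = 937.885424
  -24.488·x − 89.736·y = -1098.886349
det = 27.890·-89.736 − 48.938·-24.488 = -1304.343296
x = (937.885424·-89.736 − 48.938·-1098.886349) / -1304.343296 = 23.295084
y = (27.890·-1098.886349 − 937.885424·-24.488) / -1304.343296 = 5.888789

x=23.295 y=5.889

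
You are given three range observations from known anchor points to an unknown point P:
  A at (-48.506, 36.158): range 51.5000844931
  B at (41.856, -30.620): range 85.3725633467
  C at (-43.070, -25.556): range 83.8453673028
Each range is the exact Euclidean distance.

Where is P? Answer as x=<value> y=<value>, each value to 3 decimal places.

x=2.230 y=44.999

eq1: (x + 48.506)² + (y − 36.158)² = 51.5000844931²
eq2: (x − 41.856)² + (y + 30.620)² = 85.3725633467²
eq3: (x + 43.070)² + (y + 25.556)² = 83.8453673028²
eq1−eq3, eq1−eq2 (x²,y² cancel):
  10.872·x − 123.428·y = -5529.885879
  180.724·x − 133.556·y = -5606.939734
det = 10.872·-133.556 − -123.428·180.724 = 20854.381040
x = (-5529.885879·-133.556 − -123.428·-5606.939734) / 20854.381040 = 2.229559
y = (10.872·-5606.939734 − -5529.885879·180.724) / 20854.381040 = 44.998912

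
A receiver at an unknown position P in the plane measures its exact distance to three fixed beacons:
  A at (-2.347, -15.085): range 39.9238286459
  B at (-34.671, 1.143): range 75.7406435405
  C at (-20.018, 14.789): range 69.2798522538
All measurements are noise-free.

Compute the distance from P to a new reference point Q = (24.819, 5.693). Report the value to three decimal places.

eq1: (x + 2.347)² + (y + 15.085)² = 39.9238286459²
eq2: (x + 34.671)² + (y − 1.143)² = 75.7406435405²
eq3: (x + 20.018)² + (y − 14.789)² = 69.2798522538²
eq1−eq3, eq1−eq2 (x²,y² cancel):
  -35.342·x + 59.748·y = -2819.416624
  -64.648·x + 32.456·y = -3172.413934
det = -35.342·32.456 − 59.748·-64.648 = 2715.528752
x = (-2819.416624·32.456 − 59.748·-3172.413934) / 2715.528752 = 36.102877
y = (-35.342·-3172.413934 − -2819.416624·-64.648) / 2715.528752 = -25.832977
|P − Q| = √((36.102877 − 24.819)² + (-25.832977 − 5.693)²) = 33.484521

33.485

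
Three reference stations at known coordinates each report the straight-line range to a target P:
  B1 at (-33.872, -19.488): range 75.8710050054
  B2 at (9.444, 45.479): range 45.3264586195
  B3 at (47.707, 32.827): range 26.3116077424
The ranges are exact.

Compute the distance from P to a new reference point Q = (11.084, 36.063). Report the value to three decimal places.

37.033

eq1: (x + 33.872)² + (y + 19.488)² = 75.8710050054²
eq2: (x − 9.444)² + (y − 45.479)² = 45.3264586195²
eq3: (x − 47.707)² + (y − 32.827)² = 26.3116077424²
eq3−eq1, eq3−eq2 (x²,y² cancel):
  -163.158·x − 104.630·y = -6890.583949
  -76.526·x + 25.304·y = -2558.228350
det = -163.158·25.304 − -104.630·-76.526 = -12135.465412
x = (-6890.583949·25.304 − -104.630·-2558.228350) / -12135.465412 = 36.424377
y = (-163.158·-2558.228350 − -6890.583949·-76.526) / -12135.465412 = 9.057206
|P − Q| = √((36.424377 − 11.084)² + (9.057206 − 36.063)²) = 37.033061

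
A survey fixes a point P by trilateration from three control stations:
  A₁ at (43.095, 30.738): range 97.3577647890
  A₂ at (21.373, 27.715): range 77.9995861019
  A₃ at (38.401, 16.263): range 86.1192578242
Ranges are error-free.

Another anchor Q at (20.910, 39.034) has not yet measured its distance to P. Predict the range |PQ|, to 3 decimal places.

eq1: (x − 43.095)² + (y − 30.738)² = 97.3577647890²
eq2: (x − 21.373)² + (y − 27.715)² = 77.9995861019²
eq3: (x − 38.401)² + (y − 16.263)² = 86.1192578242²
eq2−eq3, eq2−eq1 (x²,y² cancel):
  34.056·x − 22.904·y = -818.395520
  43.444·x + 6.046·y = -1817.521618
det = 34.056·6.046 − -22.904·43.444 = 1200.943952
x = (-818.395520·6.046 − -22.904·-1817.521618) / 1200.943952 = -38.783271
y = (34.056·-1817.521618 − -818.395520·43.444) / 1200.943952 = -21.935363
|P − Q| = √((-38.783271 − 20.910)² + (-21.935363 − 39.034)²) = 85.326138

85.326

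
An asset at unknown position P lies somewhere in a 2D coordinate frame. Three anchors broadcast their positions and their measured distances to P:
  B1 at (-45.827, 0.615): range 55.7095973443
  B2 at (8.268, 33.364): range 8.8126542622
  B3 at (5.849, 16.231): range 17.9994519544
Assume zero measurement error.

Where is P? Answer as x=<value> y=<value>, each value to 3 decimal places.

eq1: (x + 45.827)² + (y − 0.615)² = 55.7095973443²
eq2: (x − 8.268)² + (y − 33.364)² = 8.8126542622²
eq3: (x − 5.849)² + (y − 16.231)² = 17.9994519544²
eq2−eq1, eq2−eq3 (x²,y² cancel):
  -108.190·x − 65.498·y = -2106.920527
  -4.838·x − 34.266·y = -1130.177554
det = -108.190·-34.266 − -65.498·-4.838 = 3390.359216
x = (-2106.920527·-34.266 − -65.498·-1130.177554) / 3390.359216 = -0.539362
y = (-108.190·-1130.177554 − -2106.920527·-4.838) / 3390.359216 = 33.058629

x=-0.539 y=33.059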